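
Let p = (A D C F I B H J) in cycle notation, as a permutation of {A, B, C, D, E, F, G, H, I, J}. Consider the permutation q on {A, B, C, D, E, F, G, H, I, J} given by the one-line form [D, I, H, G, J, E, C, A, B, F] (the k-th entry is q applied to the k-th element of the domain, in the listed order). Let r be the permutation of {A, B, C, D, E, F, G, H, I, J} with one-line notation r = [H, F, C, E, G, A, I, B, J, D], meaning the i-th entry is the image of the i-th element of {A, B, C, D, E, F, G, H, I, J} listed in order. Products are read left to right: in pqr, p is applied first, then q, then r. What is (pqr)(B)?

Chase B: p(B) = H; q(H) = A; r(A) = H. Hence (pqr)(B) = H.

H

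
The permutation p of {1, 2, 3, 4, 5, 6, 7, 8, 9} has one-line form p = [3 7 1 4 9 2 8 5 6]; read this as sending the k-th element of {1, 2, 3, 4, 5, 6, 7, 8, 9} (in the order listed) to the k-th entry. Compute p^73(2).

7

Tracing 2 → 7 → … returns to 2 after 6 steps, so 2 lies in a 6-cycle (2 7 8 5 9 6).
On a 6-cycle, p^6 is the identity, so p^73 = p^1 there (73 ≡ 1 mod 6).
Stepping 1 place around the cycle: 2 → 7.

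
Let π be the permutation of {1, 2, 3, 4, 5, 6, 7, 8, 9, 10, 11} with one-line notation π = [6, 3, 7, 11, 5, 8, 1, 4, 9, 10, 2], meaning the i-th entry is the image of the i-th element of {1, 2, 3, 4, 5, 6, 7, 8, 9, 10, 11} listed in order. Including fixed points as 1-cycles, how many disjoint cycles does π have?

4

The cycle decomposition is (1 6 8 4 11 2 3 7)(5)(9)(10), which has 4 cycles (counting 1-cycles).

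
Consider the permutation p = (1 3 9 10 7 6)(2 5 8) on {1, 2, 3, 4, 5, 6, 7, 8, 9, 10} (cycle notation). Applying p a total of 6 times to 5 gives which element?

5

5 lies in the 3-cycle (2 5 8).
On a 3-cycle, p^3 is the identity, so p^6 = p^0 there (6 ≡ 0 mod 3).
So p^6(5) = 5.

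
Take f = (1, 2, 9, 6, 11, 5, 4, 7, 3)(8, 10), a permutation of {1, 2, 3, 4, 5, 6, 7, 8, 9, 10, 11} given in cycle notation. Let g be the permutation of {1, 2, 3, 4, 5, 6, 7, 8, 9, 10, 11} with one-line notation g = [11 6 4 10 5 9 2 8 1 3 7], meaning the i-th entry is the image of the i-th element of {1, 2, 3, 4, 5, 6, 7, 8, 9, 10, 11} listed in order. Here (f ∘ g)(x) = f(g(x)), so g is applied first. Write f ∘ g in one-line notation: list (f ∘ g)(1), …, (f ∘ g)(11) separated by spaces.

5 11 7 8 4 6 9 10 2 1 3

(f ∘ g)(x) = f(g(x)). Computing each image: f(g(1)) = f(11) = 5, f(g(2)) = f(6) = 11, f(g(3)) = f(4) = 7, f(g(4)) = f(10) = 8, f(g(5)) = f(5) = 4, f(g(6)) = f(9) = 6, f(g(7)) = f(2) = 9, f(g(8)) = f(8) = 10, f(g(9)) = f(1) = 2, f(g(10)) = f(3) = 1, f(g(11)) = f(7) = 3.
Hence f ∘ g = [5 11 7 8 4 6 9 10 2 1 3].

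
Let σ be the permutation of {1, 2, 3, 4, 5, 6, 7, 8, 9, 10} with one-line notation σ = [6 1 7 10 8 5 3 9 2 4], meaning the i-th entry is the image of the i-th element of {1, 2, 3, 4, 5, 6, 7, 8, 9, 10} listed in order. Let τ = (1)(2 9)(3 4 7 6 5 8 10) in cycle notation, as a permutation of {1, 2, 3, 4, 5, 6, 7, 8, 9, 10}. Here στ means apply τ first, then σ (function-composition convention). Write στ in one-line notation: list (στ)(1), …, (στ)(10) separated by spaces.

6 2 10 3 9 8 5 4 1 7

Chase each element through τ then σ: 1 → 1 → 6; 2 → 9 → 2; 3 → 4 → 10; 4 → 7 → 3; 5 → 8 → 9; 6 → 5 → 8; 7 → 6 → 5; 8 → 10 → 4; 9 → 2 → 1; 10 → 3 → 7.
So στ in one-line form is 6 2 10 3 9 8 5 4 1 7.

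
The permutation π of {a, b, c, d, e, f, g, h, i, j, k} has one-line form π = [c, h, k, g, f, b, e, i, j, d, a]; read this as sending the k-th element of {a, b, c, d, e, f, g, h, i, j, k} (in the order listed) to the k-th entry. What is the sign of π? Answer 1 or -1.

-1

In disjoint-cycle form the cycle lengths are 8, 3.
A cycle is odd iff its length is even; π has 1 even-length cycle, so sgn(π) = (−1)^1 and π is odd.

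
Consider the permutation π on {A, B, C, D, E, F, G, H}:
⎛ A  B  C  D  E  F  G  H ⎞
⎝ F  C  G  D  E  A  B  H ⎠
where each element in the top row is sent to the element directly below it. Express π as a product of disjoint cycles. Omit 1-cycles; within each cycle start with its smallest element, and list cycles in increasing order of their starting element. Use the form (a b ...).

(A F)(B C G)

Start at A and follow images: A → F → A, giving the cycle (A F).
Continuing from each remaining unvisited element yields (A F)(B C G).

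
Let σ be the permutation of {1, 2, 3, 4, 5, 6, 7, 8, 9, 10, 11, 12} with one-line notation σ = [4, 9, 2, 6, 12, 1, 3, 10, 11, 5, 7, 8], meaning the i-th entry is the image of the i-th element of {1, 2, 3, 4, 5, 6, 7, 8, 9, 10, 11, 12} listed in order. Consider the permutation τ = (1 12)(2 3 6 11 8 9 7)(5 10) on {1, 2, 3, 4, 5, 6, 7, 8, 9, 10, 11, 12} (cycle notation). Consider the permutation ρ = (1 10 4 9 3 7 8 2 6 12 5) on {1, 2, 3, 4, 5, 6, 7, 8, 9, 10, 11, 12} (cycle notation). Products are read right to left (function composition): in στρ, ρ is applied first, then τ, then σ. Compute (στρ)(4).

(στρ)(4) = σ(τ(ρ(4))). ρ(4) = 9, then τ(9) = 7, then σ(7) = 3, so the result is 3.

3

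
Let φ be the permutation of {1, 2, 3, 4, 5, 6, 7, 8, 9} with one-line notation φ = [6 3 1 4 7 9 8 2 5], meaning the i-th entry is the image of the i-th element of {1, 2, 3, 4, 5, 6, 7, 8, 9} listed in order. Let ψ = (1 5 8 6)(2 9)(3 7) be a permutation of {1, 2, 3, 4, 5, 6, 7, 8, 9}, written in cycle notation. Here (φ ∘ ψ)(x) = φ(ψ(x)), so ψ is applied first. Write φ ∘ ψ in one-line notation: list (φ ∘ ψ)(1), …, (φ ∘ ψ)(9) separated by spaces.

Chase each element through ψ then φ: 1 → 5 → 7; 2 → 9 → 5; 3 → 7 → 8; 4 → 4 → 4; 5 → 8 → 2; 6 → 1 → 6; 7 → 3 → 1; 8 → 6 → 9; 9 → 2 → 3.
So φ ∘ ψ in one-line form is 7 5 8 4 2 6 1 9 3.

7 5 8 4 2 6 1 9 3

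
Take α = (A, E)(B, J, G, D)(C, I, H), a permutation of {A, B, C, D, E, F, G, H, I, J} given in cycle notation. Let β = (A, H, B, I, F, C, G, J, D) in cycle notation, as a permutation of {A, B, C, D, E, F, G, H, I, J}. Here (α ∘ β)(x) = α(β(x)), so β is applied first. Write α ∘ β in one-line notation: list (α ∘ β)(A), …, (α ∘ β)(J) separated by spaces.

(α ∘ β)(x) = α(β(x)). Computing each image: α(β(A)) = α(H) = C, α(β(B)) = α(I) = H, α(β(C)) = α(G) = D, α(β(D)) = α(A) = E, α(β(E)) = α(E) = A, α(β(F)) = α(C) = I, α(β(G)) = α(J) = G, α(β(H)) = α(B) = J, α(β(I)) = α(F) = F, α(β(J)) = α(D) = B.
Hence α ∘ β = [C H D E A I G J F B].

C H D E A I G J F B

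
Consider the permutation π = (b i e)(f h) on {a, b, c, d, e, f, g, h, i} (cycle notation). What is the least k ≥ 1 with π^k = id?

6

The cycle type of π is (3, 2, 1, 1, 1, 1).
Since disjoint cycles commute, ord(π) = lcm(3, 2) = 6.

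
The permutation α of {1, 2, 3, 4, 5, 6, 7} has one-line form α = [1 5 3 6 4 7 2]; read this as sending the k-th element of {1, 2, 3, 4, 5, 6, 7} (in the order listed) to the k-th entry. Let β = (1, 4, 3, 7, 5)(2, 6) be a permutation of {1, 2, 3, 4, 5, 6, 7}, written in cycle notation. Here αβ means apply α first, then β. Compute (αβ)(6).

5

First apply α: α(6) = 7, then β(7) = 5. Thus (αβ)(6) = 5.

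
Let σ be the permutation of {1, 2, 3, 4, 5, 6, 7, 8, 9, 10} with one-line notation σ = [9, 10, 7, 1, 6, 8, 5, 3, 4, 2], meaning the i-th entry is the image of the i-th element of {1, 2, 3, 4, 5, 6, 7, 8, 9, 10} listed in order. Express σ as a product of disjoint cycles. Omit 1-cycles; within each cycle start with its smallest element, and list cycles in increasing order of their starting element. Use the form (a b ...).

Iterating σ from 1 gives 1 → 9 → 4 → 1; that is the 3-cycle (1 9 4).
Continuing from each remaining unvisited element yields (1 9 4)(2 10)(3 7 5 6 8).

(1 9 4)(2 10)(3 7 5 6 8)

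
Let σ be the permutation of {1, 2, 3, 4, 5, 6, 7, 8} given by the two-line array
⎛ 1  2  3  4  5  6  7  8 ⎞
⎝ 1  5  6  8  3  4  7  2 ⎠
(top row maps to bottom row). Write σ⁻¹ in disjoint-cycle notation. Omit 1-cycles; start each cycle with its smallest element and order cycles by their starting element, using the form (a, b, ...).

The cycle decomposition of σ is (2, 5, 3, 6, 4, 8).
Reversing each cycle (and rotating so the smallest element leads) gives σ⁻¹ = (2, 8, 4, 6, 3, 5).

(2, 8, 4, 6, 3, 5)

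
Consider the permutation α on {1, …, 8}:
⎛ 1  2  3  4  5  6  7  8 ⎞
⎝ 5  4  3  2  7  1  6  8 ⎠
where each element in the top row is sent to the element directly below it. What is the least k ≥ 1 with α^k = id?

Decomposing into disjoint cycles gives cycle lengths 4, 2, 1, 1.
Since disjoint cycles commute, ord(α) = lcm(4, 2) = 4.

4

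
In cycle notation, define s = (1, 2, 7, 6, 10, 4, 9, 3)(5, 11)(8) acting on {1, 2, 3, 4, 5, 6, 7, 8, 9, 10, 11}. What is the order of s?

The disjoint cycles have lengths 8, 2, 1.
Since disjoint cycles commute, ord(s) = lcm(8, 2) = 8.

8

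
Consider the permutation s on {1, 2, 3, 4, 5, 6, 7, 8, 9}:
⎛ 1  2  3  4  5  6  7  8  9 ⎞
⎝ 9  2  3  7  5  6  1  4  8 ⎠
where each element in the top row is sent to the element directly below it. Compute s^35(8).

8

Tracing 8 → 4 → … returns to 8 after 5 steps, so 8 lies in a 5-cycle (1, 9, 8, 4, 7).
Powers repeat with period 5 on this cycle, and 35 mod 5 = 0, so s^35(8) = s^0(8).
So s^35(8) = 8.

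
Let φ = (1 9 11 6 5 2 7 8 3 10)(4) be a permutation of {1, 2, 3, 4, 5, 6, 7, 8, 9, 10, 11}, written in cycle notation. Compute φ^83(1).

6

1 lies in the 10-cycle (1 9 11 6 5 2 7 8 3 10).
Powers repeat with period 10 on this cycle, and 83 mod 10 = 3, so φ^83(1) = φ^3(1).
Advancing 3 steps from 1: 1 → 9 → 11 → 6.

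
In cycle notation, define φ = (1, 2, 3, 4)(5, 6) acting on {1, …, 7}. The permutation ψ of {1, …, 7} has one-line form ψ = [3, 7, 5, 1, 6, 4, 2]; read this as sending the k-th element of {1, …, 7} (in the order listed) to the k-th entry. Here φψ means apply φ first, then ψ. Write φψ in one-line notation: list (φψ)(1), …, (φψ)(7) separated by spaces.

7 5 1 3 4 6 2

(φψ)(x) = ψ(φ(x)). Computing each image: ψ(φ(1)) = ψ(2) = 7, ψ(φ(2)) = ψ(3) = 5, ψ(φ(3)) = ψ(4) = 1, ψ(φ(4)) = ψ(1) = 3, ψ(φ(5)) = ψ(6) = 4, ψ(φ(6)) = ψ(5) = 6, ψ(φ(7)) = ψ(7) = 2.
Hence φψ = [7 5 1 3 4 6 2].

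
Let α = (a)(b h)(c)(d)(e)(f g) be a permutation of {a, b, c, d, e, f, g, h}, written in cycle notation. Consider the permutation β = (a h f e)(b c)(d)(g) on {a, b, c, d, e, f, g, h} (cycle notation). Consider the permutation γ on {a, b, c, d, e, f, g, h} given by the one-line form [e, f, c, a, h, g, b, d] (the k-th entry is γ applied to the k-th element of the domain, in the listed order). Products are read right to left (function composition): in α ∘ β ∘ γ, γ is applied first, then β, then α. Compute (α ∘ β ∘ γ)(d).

b

Apply the permutations in order: γ(d) = a, then β(a) = h, then α(h) = b. So (α ∘ β ∘ γ)(d) = b.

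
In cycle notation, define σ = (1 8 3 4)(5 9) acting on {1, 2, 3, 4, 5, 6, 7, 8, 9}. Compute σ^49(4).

1

4 lies in the 4-cycle (1 8 3 4).
Powers repeat with period 4 on this cycle, and 49 mod 4 = 1, so σ^49(4) = σ^1(4).
Stepping 1 place around the cycle: 4 → 1.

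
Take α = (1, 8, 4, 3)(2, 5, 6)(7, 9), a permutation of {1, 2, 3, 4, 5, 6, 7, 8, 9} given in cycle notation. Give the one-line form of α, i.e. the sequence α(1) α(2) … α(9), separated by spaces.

8 5 1 3 6 2 9 4 7

Image by image: 1→8, 2→5, 3→1, 4→3, 5→6, 6→2, 7→9, 8→4, 9→7.
Listing these in domain order gives 8 5 1 3 6 2 9 4 7.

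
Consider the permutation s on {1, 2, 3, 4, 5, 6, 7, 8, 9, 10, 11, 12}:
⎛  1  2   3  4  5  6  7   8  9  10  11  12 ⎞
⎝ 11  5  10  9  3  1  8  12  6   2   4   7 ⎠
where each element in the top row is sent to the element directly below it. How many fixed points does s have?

0

No element satisfies s(x) = x, so there are 0 fixed points.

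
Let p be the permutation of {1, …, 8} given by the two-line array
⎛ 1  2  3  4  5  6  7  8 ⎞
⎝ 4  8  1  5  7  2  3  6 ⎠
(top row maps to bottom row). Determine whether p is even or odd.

even

In disjoint-cycle form the cycle lengths are 5, 3.
A cycle is odd iff its length is even; p has 0 even-length cycles, so sgn(p) = (−1)^0 and p is even.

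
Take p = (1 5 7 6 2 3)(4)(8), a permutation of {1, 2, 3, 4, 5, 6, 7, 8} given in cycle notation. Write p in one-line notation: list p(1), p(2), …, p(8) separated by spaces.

5 3 1 4 7 2 6 8

Image by image: 1→5, 2→3, 3→1, 4→4, 5→7, 6→2, 7→6, 8→8.
Listing these in domain order gives 5 3 1 4 7 2 6 8.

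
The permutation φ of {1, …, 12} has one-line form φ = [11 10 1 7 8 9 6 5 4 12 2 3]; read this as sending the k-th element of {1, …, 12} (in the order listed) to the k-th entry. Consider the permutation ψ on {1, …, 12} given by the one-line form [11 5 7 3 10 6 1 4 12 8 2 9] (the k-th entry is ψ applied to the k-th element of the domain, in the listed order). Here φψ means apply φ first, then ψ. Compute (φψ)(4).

1

φ(4) = 7, then ψ(7) = 1; composing gives (φψ)(4) = 1.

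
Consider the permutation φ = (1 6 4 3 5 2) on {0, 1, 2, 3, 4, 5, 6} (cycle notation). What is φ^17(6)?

1

6 lies in the 6-cycle (1 6 4 3 5 2).
On a 6-cycle, φ^6 is the identity, so φ^17 = φ^5 there (17 ≡ 5 mod 6).
Advancing 5 steps from 6: 6 → 4 → 3 → 5 → 2 → 1.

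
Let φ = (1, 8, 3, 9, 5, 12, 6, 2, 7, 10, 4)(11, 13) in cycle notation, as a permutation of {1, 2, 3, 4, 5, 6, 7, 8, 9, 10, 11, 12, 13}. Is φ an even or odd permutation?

odd

The cycle lengths are 11, 2.
A cycle of length ℓ contributes ℓ−1 transpositions, so φ is a product of 10 + 1 = 11 transpositions — odd.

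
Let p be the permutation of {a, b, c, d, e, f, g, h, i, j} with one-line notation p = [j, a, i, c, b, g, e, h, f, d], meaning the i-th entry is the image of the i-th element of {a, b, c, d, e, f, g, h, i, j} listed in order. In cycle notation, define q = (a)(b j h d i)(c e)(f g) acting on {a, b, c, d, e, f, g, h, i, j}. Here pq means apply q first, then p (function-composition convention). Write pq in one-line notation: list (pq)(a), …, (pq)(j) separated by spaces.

j d b f i e g c a h

(pq)(x) = p(q(x)). Computing each image: p(q(a)) = p(a) = j, p(q(b)) = p(j) = d, p(q(c)) = p(e) = b, p(q(d)) = p(i) = f, p(q(e)) = p(c) = i, p(q(f)) = p(g) = e, p(q(g)) = p(f) = g, p(q(h)) = p(d) = c, p(q(i)) = p(b) = a, p(q(j)) = p(h) = h.
Hence pq = [j d b f i e g c a h].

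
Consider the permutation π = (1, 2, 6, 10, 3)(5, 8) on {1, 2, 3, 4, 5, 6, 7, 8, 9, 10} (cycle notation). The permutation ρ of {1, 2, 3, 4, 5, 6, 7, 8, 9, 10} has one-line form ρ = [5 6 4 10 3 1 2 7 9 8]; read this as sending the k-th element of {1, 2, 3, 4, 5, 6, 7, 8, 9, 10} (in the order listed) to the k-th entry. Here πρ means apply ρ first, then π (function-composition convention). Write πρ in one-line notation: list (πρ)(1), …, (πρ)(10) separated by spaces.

Chase each element through ρ then π: 1 → 5 → 8; 2 → 6 → 10; 3 → 4 → 4; 4 → 10 → 3; 5 → 3 → 1; 6 → 1 → 2; 7 → 2 → 6; 8 → 7 → 7; 9 → 9 → 9; 10 → 8 → 5.
So πρ in one-line form is 8 10 4 3 1 2 6 7 9 5.

8 10 4 3 1 2 6 7 9 5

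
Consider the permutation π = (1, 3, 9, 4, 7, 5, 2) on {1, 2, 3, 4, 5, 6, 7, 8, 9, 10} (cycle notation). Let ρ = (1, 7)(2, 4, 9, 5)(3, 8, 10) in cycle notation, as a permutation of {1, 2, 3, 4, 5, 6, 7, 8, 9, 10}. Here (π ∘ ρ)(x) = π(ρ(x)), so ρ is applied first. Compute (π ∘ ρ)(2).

First apply ρ: ρ(2) = 4, then π(4) = 7. Thus (π ∘ ρ)(2) = 7.

7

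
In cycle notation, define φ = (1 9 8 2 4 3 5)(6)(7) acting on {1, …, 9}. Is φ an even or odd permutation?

The cycle lengths are 7, 1, 1.
A cycle is odd iff its length is even; φ has 0 even-length cycles, so sgn(φ) = (−1)^0 and φ is even.

even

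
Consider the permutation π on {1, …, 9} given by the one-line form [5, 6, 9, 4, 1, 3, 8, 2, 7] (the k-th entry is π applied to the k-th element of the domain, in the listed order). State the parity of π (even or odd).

even

In disjoint-cycle form the cycle lengths are 6, 2, 1.
A cycle is odd iff its length is even; π has 2 even-length cycles, so sgn(π) = (−1)^2 and π is even.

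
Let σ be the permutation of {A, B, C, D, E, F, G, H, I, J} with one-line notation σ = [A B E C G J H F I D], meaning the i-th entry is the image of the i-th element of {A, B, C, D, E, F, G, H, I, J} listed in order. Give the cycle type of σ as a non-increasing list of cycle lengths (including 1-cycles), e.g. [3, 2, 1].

The disjoint cycles are (A)(B)(C, E, G, H, F, J, D)(I), with lengths 7, 1, 1, 1 in non-increasing order.

[7, 1, 1, 1]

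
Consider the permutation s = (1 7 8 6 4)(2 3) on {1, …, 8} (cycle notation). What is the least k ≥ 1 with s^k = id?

The cycle type of s is (5, 2, 1).
The order is lcm(5, 2) = 10.

10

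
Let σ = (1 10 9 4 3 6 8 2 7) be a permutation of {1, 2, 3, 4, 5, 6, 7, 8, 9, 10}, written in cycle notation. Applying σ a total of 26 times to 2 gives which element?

8

2 lies in the 9-cycle (1 10 9 4 3 6 8 2 7).
On a 9-cycle, σ^9 is the identity, so σ^26 = σ^8 there (26 ≡ 8 mod 9).
Stepping 8 places around the cycle: 2 → 7 → 1 → 10 → 9 → 4 → 3 → 6 → 8.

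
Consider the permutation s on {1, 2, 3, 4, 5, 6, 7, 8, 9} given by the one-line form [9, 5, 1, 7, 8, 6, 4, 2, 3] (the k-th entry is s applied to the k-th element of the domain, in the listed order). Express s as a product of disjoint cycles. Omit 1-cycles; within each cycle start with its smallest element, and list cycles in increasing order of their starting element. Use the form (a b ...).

Start at 1 and follow images: 1 → 9 → 3 → 1, giving the cycle (1 9 3).
Repeating from the next unused element and collecting all non-trivial cycles gives (1 9 3)(2 5 8)(4 7).

(1 9 3)(2 5 8)(4 7)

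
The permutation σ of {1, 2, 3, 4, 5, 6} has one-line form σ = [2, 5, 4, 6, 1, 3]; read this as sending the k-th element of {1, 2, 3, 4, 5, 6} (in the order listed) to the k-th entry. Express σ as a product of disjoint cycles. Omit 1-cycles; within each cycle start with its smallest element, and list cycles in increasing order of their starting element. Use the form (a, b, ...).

From 1: 1 → 2 → 5 → 1, closing the cycle (1, 2, 5).
Continuing from each remaining unvisited element yields (1, 2, 5)(3, 4, 6).

(1, 2, 5)(3, 4, 6)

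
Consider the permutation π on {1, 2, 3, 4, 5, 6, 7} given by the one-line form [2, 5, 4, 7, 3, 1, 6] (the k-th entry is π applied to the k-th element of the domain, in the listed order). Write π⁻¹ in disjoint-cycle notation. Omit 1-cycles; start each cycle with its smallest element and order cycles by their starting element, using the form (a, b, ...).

First write π in disjoint cycles: (1, 2, 5, 3, 4, 7, 6).
The inverse reverses every cycle; in canonical form, π⁻¹ = (1, 6, 7, 4, 3, 5, 2).

(1, 6, 7, 4, 3, 5, 2)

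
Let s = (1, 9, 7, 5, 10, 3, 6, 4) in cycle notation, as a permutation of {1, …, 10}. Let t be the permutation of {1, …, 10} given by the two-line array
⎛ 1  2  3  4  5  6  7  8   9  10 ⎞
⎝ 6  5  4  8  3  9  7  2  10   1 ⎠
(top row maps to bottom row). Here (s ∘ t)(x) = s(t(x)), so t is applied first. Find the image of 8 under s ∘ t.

2

(s ∘ t)(8) = s(t(8)). t(8) = 2, then s(2) = 2. So (s ∘ t)(8) = 2.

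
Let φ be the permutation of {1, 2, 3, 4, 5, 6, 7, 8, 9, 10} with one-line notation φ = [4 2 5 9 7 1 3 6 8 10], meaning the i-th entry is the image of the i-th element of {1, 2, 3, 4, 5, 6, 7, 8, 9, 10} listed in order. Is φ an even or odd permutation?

even

In disjoint-cycle form the cycle lengths are 5, 3, 1, 1.
A cycle is odd iff its length is even; φ has 0 even-length cycles, so sgn(φ) = (−1)^0 and φ is even.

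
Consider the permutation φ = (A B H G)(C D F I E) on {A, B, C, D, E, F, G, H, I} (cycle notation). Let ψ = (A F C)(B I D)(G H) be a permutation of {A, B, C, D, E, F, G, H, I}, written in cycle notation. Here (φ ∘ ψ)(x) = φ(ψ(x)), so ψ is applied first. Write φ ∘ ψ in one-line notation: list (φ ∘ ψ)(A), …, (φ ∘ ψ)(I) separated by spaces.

I E B H C D G A F

(φ ∘ ψ)(x) = φ(ψ(x)). Computing each image: φ(ψ(A)) = φ(F) = I, φ(ψ(B)) = φ(I) = E, φ(ψ(C)) = φ(A) = B, φ(ψ(D)) = φ(B) = H, φ(ψ(E)) = φ(E) = C, φ(ψ(F)) = φ(C) = D, φ(ψ(G)) = φ(H) = G, φ(ψ(H)) = φ(G) = A, φ(ψ(I)) = φ(D) = F.
Hence φ ∘ ψ = [I E B H C D G A F].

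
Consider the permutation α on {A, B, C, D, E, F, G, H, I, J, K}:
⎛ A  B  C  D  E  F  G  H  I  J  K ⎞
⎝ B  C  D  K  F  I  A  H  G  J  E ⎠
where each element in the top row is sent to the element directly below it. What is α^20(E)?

I

Tracing E → F → … returns to E after 9 steps, so E lies in a 9-cycle (A, B, C, D, K, E, F, I, G).
On a 9-cycle, α^9 is the identity, so α^20 = α^2 there (20 ≡ 2 mod 9).
Stepping 2 places around the cycle: E → F → I.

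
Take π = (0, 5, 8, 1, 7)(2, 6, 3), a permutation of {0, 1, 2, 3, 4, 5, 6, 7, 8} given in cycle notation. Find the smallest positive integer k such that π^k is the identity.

15

The cycle type of π is (5, 3, 1).
The order of π is the least common multiple of its cycle lengths: lcm(5, 3) = 15.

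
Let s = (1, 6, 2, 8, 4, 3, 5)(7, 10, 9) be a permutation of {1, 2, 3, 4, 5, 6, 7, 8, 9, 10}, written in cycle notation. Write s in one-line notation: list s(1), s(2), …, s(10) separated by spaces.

Reading each image from the cycles: 1→6, 2→8, 3→5, 4→3, 5→1, 6→2, 7→10, 8→4, 9→7, 10→9.
So the one-line form is 6 8 5 3 1 2 10 4 7 9.

6 8 5 3 1 2 10 4 7 9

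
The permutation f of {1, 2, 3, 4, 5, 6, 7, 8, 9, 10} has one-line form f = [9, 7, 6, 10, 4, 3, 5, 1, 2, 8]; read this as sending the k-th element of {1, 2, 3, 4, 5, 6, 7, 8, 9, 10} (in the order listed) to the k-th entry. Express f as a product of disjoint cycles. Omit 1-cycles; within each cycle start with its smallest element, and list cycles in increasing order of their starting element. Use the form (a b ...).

Start at 1 and follow images: 1 → 9 → 2 → 7 → 5 → 4 → 10 → 8 → 1, giving the cycle (1 9 2 7 5 4 10 8).
Repeating from the next unused element and collecting all non-trivial cycles gives (1 9 2 7 5 4 10 8)(3 6).

(1 9 2 7 5 4 10 8)(3 6)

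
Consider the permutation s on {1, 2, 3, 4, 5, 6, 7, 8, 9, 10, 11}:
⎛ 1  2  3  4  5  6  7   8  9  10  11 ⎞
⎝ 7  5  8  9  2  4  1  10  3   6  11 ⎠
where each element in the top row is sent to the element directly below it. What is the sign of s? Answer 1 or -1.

In disjoint-cycle form the cycle lengths are 6, 2, 2, 1.
A cycle is odd iff its length is even; s has 3 even-length cycles, so sgn(s) = (−1)^3 and s is odd.

-1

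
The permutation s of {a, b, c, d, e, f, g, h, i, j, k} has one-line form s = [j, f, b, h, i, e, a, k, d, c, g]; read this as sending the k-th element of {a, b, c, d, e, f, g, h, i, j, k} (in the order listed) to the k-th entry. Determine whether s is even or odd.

even

In disjoint-cycle form the cycle lengths are 11.
A cycle is odd iff its length is even; s has 0 even-length cycles, so sgn(s) = (−1)^0 and s is even.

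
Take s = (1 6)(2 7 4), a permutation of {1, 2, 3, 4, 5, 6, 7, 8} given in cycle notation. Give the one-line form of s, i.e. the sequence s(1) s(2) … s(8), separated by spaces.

Each element maps to the next entry in its cycle (wrapping to the front): 1→6, 2→7, 3→3, 4→2, 5→5, 6→1, 7→4, 8→8.
So the one-line form is 6 7 3 2 5 1 4 8.

6 7 3 2 5 1 4 8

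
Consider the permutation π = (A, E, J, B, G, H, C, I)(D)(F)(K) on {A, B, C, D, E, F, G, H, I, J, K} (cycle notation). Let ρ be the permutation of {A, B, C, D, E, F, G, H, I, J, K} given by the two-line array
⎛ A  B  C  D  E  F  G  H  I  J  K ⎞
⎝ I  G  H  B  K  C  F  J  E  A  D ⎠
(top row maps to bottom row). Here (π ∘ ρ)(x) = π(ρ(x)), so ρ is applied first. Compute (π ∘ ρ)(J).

First apply ρ: ρ(J) = A, then π(A) = E. Thus (π ∘ ρ)(J) = E.

E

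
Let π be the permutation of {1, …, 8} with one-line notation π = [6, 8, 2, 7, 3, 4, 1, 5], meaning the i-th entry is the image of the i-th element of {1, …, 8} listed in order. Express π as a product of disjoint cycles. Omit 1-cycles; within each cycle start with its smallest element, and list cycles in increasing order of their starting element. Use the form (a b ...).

Iterating π from 1 gives 1 → 6 → 4 → 7 → 1; that is the 4-cycle (1 6 4 7).
Continuing from each remaining unvisited element yields (1 6 4 7)(2 8 5 3).

(1 6 4 7)(2 8 5 3)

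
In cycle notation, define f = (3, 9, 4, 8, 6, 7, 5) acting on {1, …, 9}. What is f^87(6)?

3

6 lies in the 7-cycle (3, 9, 4, 8, 6, 7, 5).
Powers repeat with period 7 on this cycle, and 87 mod 7 = 3, so f^87(6) = f^3(6).
Stepping 3 places around the cycle: 6 → 7 → 5 → 3.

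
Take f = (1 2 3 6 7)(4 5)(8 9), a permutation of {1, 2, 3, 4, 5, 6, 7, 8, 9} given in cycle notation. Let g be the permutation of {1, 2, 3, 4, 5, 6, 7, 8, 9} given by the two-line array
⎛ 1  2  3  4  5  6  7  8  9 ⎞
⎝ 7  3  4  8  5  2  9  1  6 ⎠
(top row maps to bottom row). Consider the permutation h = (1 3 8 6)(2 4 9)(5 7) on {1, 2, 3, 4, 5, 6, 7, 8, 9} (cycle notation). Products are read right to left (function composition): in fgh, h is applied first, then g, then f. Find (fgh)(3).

Apply the permutations in order: h(3) = 8, then g(8) = 1, then f(1) = 2. So (fgh)(3) = 2.

2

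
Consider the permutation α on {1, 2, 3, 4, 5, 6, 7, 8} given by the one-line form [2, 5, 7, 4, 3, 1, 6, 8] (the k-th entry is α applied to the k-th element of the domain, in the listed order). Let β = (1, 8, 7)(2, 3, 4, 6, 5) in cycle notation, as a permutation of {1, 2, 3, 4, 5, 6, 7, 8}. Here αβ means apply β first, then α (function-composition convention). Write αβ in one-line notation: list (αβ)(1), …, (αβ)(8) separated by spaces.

8 7 4 1 5 3 2 6

(αβ)(x) = α(β(x)). Computing each image: α(β(1)) = α(8) = 8, α(β(2)) = α(3) = 7, α(β(3)) = α(4) = 4, α(β(4)) = α(6) = 1, α(β(5)) = α(2) = 5, α(β(6)) = α(5) = 3, α(β(7)) = α(1) = 2, α(β(8)) = α(7) = 6.
Hence αβ = [8 7 4 1 5 3 2 6].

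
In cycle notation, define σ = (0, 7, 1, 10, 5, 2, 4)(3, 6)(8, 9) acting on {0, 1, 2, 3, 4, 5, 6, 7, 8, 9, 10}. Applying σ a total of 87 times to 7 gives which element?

5

7 lies in the 7-cycle (0, 7, 1, 10, 5, 2, 4).
Powers repeat with period 7 on this cycle, and 87 mod 7 = 3, so σ^87(7) = σ^3(7).
Stepping 3 places around the cycle: 7 → 1 → 10 → 5.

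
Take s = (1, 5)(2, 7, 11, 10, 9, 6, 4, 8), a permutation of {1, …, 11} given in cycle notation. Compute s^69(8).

9

8 lies in the 8-cycle (2, 7, 11, 10, 9, 6, 4, 8).
Powers repeat with period 8 on this cycle, and 69 mod 8 = 5, so s^69(8) = s^5(8).
Advancing 5 steps from 8: 8 → 2 → 7 → 11 → 10 → 9.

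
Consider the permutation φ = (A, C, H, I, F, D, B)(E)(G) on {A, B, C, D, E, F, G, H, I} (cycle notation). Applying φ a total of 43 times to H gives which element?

I

H lies in the 7-cycle (A, C, H, I, F, D, B).
Powers repeat with period 7 on this cycle, and 43 mod 7 = 1, so φ^43(H) = φ^1(H).
Stepping 1 place around the cycle: H → I.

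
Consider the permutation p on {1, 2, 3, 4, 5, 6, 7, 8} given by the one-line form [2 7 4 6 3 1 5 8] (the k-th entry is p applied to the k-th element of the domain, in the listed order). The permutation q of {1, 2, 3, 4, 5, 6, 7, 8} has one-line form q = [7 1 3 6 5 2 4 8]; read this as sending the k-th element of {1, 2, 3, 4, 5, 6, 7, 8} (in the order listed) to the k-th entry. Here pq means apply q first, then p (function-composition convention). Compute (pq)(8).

8

q(8) = 8, then p(8) = 8; composing gives (pq)(8) = 8.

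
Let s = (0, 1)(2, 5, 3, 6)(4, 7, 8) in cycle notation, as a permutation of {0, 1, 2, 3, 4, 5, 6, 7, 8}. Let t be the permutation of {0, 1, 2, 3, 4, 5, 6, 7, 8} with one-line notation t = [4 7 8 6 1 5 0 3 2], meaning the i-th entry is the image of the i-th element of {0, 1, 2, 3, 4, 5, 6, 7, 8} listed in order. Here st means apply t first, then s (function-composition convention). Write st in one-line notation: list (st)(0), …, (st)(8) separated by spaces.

7 8 4 2 0 3 1 6 5

Chase each element through t then s: 0 → 4 → 7; 1 → 7 → 8; 2 → 8 → 4; 3 → 6 → 2; 4 → 1 → 0; 5 → 5 → 3; 6 → 0 → 1; 7 → 3 → 6; 8 → 2 → 5.
Collecting the images, st = [7 8 4 2 0 3 1 6 5].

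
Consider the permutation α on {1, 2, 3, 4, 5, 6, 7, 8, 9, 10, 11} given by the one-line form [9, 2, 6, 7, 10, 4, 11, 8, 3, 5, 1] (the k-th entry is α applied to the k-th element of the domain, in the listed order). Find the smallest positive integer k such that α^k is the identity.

14

Writing α as disjoint cycles, the cycle lengths are 7, 2, 1, 1.
Since disjoint cycles commute, ord(α) = lcm(7, 2) = 14.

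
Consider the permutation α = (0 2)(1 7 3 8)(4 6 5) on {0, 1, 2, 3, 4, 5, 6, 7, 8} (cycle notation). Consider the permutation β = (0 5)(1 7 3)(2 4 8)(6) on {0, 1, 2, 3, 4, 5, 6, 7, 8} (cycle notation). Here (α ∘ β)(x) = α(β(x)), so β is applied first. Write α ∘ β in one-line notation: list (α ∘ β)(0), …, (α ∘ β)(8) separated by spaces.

(α ∘ β)(x) = α(β(x)). Computing each image: α(β(0)) = α(5) = 4, α(β(1)) = α(7) = 3, α(β(2)) = α(4) = 6, α(β(3)) = α(1) = 7, α(β(4)) = α(8) = 1, α(β(5)) = α(0) = 2, α(β(6)) = α(6) = 5, α(β(7)) = α(3) = 8, α(β(8)) = α(2) = 0.
Hence α ∘ β = [4 3 6 7 1 2 5 8 0].

4 3 6 7 1 2 5 8 0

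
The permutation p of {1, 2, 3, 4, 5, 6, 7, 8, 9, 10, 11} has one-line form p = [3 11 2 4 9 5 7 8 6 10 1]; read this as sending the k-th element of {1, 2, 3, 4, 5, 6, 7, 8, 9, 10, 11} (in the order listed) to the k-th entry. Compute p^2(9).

5

Tracing 9 → 6 → … returns to 9 after 3 steps, so 9 lies in a 3-cycle (5, 9, 6).
Advancing 2 steps from 9: 9 → 6 → 5.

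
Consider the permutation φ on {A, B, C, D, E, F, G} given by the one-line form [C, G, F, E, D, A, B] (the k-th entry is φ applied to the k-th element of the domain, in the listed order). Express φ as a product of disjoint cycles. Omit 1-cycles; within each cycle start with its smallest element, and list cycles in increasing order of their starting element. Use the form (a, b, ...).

(A, C, F)(B, G)(D, E)

From A: A → C → F → A, closing the cycle (A, C, F).
Continuing from each remaining unvisited element yields (A, C, F)(B, G)(D, E).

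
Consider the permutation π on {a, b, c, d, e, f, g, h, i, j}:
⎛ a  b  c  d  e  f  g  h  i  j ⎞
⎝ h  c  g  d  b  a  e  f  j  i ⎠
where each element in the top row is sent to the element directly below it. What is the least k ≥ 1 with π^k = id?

The disjoint-cycle form of π has cycle lengths 4, 3, 2, 1.
The order of π is the least common multiple of its cycle lengths: lcm(4, 3, 2) = 12.

12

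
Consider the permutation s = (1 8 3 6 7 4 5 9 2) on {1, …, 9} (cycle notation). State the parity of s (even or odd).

even

The cycle lengths are 9.
A cycle is odd iff its length is even; s has 0 even-length cycles, so sgn(s) = (−1)^0 and s is even.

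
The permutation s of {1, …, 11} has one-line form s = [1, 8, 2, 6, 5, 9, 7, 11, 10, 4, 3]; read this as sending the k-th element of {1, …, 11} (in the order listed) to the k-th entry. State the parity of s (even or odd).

even

In disjoint-cycle form the cycle lengths are 4, 4, 1, 1, 1.
A cycle is odd iff its length is even; s has 2 even-length cycles, so sgn(s) = (−1)^2 and s is even.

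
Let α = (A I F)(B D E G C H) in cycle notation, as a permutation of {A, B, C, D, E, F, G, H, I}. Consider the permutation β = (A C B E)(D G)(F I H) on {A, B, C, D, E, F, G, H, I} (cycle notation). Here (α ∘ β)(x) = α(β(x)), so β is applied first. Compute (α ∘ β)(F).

β(F) = I, then α(I) = F; composing gives (α ∘ β)(F) = F.

F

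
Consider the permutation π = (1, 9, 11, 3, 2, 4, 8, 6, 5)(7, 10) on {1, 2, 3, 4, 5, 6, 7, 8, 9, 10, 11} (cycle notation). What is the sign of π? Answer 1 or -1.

-1

The cycle lengths are 9, 2.
A cycle of length ℓ contributes ℓ−1 transpositions, so π is a product of 8 + 1 = 9 transpositions — odd.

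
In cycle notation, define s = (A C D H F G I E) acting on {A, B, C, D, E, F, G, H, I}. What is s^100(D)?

I

D lies in the 8-cycle (A C D H F G I E).
On an 8-cycle, s^8 is the identity, so s^100 = s^4 there (100 ≡ 4 mod 8).
Advancing 4 steps from D: D → H → F → G → I.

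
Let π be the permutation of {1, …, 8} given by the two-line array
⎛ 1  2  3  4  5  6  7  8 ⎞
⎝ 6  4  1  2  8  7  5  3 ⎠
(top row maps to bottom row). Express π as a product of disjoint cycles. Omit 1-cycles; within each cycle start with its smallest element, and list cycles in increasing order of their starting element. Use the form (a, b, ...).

Iterating π from 1 gives 1 → 6 → 7 → 5 → 8 → 3 → 1; that is the 6-cycle (1, 6, 7, 5, 8, 3).
Continuing from each remaining unvisited element yields (1, 6, 7, 5, 8, 3)(2, 4).

(1, 6, 7, 5, 8, 3)(2, 4)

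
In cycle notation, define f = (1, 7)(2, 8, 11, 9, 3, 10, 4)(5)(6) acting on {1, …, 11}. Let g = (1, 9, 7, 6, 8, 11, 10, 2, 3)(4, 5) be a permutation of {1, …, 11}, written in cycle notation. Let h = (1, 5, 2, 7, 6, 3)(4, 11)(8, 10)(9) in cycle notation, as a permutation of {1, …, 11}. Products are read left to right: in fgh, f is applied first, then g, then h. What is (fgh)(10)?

2

Apply the permutations in order: f(10) = 4, then g(4) = 5, then h(5) = 2. So (fgh)(10) = 2.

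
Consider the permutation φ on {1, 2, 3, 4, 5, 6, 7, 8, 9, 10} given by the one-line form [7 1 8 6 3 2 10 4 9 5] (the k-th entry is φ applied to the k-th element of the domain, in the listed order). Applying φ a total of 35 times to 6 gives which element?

Tracing 6 → 2 → … returns to 6 after 9 steps, so 6 lies in a 9-cycle (1 7 10 5 3 8 4 6 2).
On a 9-cycle, φ^9 is the identity, so φ^35 = φ^8 there (35 ≡ 8 mod 9).
Stepping 8 places around the cycle: 6 → 2 → 1 → 7 → 10 → 5 → 3 → 8 → 4.

4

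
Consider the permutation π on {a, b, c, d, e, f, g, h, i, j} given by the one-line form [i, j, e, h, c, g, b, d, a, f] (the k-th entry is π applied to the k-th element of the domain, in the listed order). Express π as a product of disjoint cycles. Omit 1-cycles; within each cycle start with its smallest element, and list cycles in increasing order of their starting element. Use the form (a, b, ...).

(a, i)(b, j, f, g)(c, e)(d, h)

Iterating π from a gives a → i → a; that is the 2-cycle (a, i).
Continuing from each remaining unvisited element yields (a, i)(b, j, f, g)(c, e)(d, h).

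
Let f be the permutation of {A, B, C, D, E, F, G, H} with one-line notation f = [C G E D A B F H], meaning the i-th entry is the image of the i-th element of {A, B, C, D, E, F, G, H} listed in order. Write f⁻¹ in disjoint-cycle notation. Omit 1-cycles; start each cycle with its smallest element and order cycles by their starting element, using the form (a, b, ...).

The cycle decomposition of f is (A, C, E)(B, G, F).
The inverse reverses every cycle; in canonical form, f⁻¹ = (A, E, C)(B, F, G).

(A, E, C)(B, F, G)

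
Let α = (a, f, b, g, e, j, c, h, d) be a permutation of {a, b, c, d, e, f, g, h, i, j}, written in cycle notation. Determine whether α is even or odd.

even

The cycle lengths are 9, 1.
A cycle of length ℓ contributes ℓ−1 transpositions, so α is a product of 8 transpositions — even.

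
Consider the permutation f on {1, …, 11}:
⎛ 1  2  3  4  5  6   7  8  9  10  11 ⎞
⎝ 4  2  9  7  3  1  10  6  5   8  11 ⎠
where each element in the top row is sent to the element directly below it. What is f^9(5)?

Tracing 5 → 3 → … returns to 5 after 3 steps, so 5 lies in a 3-cycle (3, 9, 5).
Powers repeat with period 3 on this cycle, and 9 mod 3 = 0, so f^9(5) = f^0(5).
So f^9(5) = 5.

5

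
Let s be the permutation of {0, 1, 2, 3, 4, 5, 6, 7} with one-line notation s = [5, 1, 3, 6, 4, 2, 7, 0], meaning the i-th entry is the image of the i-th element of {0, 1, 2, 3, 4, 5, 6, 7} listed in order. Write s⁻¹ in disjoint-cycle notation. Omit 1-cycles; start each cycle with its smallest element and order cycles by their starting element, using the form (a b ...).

(0 7 6 3 2 5)

First write s in disjoint cycles: (0 5 2 3 6 7).
Reversing each cycle (and rotating so the smallest element leads) gives s⁻¹ = (0 7 6 3 2 5).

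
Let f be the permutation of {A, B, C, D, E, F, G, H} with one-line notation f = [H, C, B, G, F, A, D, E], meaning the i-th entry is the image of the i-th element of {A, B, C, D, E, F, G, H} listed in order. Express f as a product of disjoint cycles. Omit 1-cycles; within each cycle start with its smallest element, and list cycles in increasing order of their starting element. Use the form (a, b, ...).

(A, H, E, F)(B, C)(D, G)

From A: A → H → E → F → A, closing the cycle (A, H, E, F).
Repeating from the next unused element and collecting all non-trivial cycles gives (A, H, E, F)(B, C)(D, G).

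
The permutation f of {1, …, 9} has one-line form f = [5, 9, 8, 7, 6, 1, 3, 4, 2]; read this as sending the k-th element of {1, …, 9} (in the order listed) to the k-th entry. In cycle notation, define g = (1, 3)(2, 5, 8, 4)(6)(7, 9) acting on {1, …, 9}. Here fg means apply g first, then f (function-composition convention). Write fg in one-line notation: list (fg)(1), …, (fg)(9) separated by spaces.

Chase each element through g then f: 1 → 3 → 8; 2 → 5 → 6; 3 → 1 → 5; 4 → 2 → 9; 5 → 8 → 4; 6 → 6 → 1; 7 → 9 → 2; 8 → 4 → 7; 9 → 7 → 3.
Collecting the images, fg = [8 6 5 9 4 1 2 7 3].

8 6 5 9 4 1 2 7 3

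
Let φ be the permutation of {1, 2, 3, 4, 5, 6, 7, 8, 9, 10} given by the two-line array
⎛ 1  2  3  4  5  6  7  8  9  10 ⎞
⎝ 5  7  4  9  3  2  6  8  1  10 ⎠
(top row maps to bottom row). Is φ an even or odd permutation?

In disjoint-cycle form the cycle lengths are 5, 3, 1, 1.
A cycle of length ℓ contributes ℓ−1 transpositions, so φ is a product of 4 + 2 = 6 transpositions — even.

even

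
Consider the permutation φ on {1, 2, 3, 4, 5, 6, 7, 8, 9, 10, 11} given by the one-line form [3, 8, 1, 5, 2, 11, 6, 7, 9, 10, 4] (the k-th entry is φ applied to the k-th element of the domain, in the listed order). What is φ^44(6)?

Tracing 6 → 11 → … returns to 6 after 7 steps, so 6 lies in a 7-cycle (2 8 7 6 11 4 5).
Since the cycle has length 7, φ^44 acts on it the same as φ^2 (44 mod 7 = 2).
Stepping 2 places around the cycle: 6 → 11 → 4.

4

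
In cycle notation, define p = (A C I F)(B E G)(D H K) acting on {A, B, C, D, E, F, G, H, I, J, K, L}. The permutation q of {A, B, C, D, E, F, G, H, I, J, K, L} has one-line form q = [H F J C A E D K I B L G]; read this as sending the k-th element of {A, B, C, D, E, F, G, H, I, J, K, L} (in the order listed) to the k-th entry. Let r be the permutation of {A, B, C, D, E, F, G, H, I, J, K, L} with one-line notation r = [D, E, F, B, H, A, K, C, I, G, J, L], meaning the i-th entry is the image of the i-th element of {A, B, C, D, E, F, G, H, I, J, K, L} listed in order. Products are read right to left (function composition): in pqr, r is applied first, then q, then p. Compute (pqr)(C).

G

(pqr)(C) = p(q(r(C))). r(C) = F, then q(F) = E, then p(E) = G, so the result is G.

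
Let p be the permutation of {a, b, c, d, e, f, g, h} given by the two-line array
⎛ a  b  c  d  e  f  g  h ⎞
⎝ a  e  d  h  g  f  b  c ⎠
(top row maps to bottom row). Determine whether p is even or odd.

even

In disjoint-cycle form the cycle lengths are 3, 3, 1, 1.
A cycle is odd iff its length is even; p has 0 even-length cycles, so sgn(p) = (−1)^0 and p is even.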